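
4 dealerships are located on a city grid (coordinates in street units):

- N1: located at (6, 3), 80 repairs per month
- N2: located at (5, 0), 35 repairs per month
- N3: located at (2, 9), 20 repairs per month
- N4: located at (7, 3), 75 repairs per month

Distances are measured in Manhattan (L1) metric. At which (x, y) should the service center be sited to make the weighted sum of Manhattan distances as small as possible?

(6, 3)

Manhattan distance separates: Σwᵢ(|x−xᵢ|+|y−yᵢ|) = Σwᵢ|x−xᵢ| + Σwᵢ|y−yᵢ|, so x and y are optimised independently as 1-D weighted medians.
Total weight W = 210; half = 105.
x-coordinate, sorted with cumulative weight:
  x=2 (N3, w=20) cum 20
  x=5 (N2, w=35) cum 55
  x=6 (N1, w=80) cum 135  ← median
  x=7 (N4, w=75) cum 210
⇒ x* = 6
y-coordinate, sorted with cumulative weight:
  y=0 (N2, w=35) cum 35
  y=3 (N1, w=80) cum 115  ← median
  y=3 (N4, w=75) cum 190
  y=9 (N3, w=20) cum 210
⇒ y* = 3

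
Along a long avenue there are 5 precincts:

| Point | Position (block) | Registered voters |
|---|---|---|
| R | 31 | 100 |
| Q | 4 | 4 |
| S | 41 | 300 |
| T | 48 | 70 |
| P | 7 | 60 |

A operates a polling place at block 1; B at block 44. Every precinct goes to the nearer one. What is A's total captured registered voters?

The indifferent point is the midpoint (1+44)/2 = 22.5; precincts left of it (closer to A at 1) go to A, those right go to B.
  Q at 4 (w=4) → A
  P at 7 (w=60) → A
  R at 31 (w=100) → B
  S at 41 (w=300) → B
  T at 48 (w=70) → B
A captures 64; B captures 470.

64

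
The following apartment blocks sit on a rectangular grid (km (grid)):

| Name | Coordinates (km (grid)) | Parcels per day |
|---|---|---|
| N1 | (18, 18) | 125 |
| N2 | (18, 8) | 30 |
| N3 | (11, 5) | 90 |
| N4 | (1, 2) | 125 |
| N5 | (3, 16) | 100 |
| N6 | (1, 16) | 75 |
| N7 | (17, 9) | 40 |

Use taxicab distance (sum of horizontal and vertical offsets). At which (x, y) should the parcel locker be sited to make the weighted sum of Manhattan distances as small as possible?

Manhattan distance separates: Σwᵢ(|x−xᵢ|+|y−yᵢ|) = Σwᵢ|x−xᵢ| + Σwᵢ|y−yᵢ|, so x and y are optimised independently as 1-D weighted medians.
Total weight W = 585; half = 292.5.
x-coordinate, sorted with cumulative weight:
  x=1 (N4, w=125) cum 125
  x=1 (N6, w=75) cum 200
  x=3 (N5, w=100) cum 300  ← median
  x=11 (N3, w=90) cum 390
  x=17 (N7, w=40) cum 430
  x=18 (N1, w=125) cum 555
  x=18 (N2, w=30) cum 585
⇒ x* = 3
y-coordinate, sorted with cumulative weight:
  y=2 (N4, w=125) cum 125
  y=5 (N3, w=90) cum 215
  y=8 (N2, w=30) cum 245
  y=9 (N7, w=40) cum 285
  y=16 (N5, w=100) cum 385  ← median
  y=16 (N6, w=75) cum 460
  y=18 (N1, w=125) cum 585
⇒ y* = 16

(3, 16)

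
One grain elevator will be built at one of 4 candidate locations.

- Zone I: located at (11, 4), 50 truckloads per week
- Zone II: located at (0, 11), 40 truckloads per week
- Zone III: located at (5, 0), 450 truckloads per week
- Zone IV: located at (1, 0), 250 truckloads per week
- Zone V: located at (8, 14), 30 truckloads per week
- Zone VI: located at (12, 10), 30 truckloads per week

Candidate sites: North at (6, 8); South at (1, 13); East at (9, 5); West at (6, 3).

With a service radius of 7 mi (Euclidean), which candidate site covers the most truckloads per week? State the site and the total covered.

West, covering 750

Coverage radius r = 7 mi; a point is covered iff (Δx)²+(Δy)² ≤ 7² = 49.
  North (6, 8): covers {Zone I, Zone II, Zone V, Zone VI} → 150
  South (1, 13): covers {Zone II} → 40
  East (9, 5): covers {Zone I, Zone III, Zone VI} → 530
  West (6, 3): covers {Zone I, Zone III, Zone IV} → 750
Maximum coverage at West: 750 truckloads per week.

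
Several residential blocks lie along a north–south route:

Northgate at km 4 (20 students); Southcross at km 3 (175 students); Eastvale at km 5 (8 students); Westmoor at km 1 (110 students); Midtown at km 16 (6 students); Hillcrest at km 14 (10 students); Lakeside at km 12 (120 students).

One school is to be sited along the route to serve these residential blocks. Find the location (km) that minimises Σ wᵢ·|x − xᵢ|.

For a sum of weighted absolute distances on a line, the optimum is the weighted median (not the mean). Total weight W = 449; half-weight = 224.5.
Sort by position and accumulate weight:
  km 1 (Westmoor, w=110) → cum 110
  km 3 (Southcross, w=175) → cum 285  ≥ 224.5 → median here
  km 4 (Northgate, w=20) → cum 305
  km 5 (Eastvale, w=8) → cum 313
  km 12 (Lakeside, w=120) → cum 433
  km 14 (Hillcrest, w=10) → cum 443
  km 16 (Midtown, w=6) → cum 449
Optimal location: km 3.

x = 3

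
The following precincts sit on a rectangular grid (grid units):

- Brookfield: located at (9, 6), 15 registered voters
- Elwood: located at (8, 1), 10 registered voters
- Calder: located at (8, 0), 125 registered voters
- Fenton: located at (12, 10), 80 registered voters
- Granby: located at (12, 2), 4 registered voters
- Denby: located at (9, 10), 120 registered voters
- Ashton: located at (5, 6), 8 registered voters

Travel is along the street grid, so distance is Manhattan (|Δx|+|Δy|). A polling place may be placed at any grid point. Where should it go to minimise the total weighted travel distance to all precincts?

Manhattan distance separates: Σwᵢ(|x−xᵢ|+|y−yᵢ|) = Σwᵢ|x−xᵢ| + Σwᵢ|y−yᵢ|, so x and y are optimised independently as 1-D weighted medians.
Total weight W = 362; half = 181.
x-coordinate, sorted with cumulative weight:
  x=5 (Ashton, w=8) cum 8
  x=8 (Elwood, w=10) cum 18
  x=8 (Calder, w=125) cum 143
  x=9 (Brookfield, w=15) cum 158
  x=9 (Denby, w=120) cum 278  ← median
  x=12 (Fenton, w=80) cum 358
  x=12 (Granby, w=4) cum 362
⇒ x* = 9
y-coordinate, sorted with cumulative weight:
  y=0 (Calder, w=125) cum 125
  y=1 (Elwood, w=10) cum 135
  y=2 (Granby, w=4) cum 139
  y=6 (Brookfield, w=15) cum 154
  y=6 (Ashton, w=8) cum 162
  y=10 (Fenton, w=80) cum 242  ← median
  y=10 (Denby, w=120) cum 362
⇒ y* = 10

(9, 10)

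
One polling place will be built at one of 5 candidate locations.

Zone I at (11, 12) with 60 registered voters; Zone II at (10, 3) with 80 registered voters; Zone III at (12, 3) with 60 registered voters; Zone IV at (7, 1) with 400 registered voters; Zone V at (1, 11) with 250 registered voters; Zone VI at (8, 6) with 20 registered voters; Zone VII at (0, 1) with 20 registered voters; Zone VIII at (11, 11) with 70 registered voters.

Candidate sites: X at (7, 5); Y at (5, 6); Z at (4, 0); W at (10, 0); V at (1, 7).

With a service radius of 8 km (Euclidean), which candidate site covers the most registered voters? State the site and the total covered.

Coverage radius r = 8 km; a point is covered iff (Δx)²+(Δy)² ≤ 8² = 64.
  X (7, 5): covers {Zone II, Zone III, Zone IV, Zone VI, Zone VIII} → 630
  Y (5, 6): covers {Zone II, Zone III, Zone IV, Zone V, Zone VI, Zone VII, Zone VIII} → 900
  Z (4, 0): covers {Zone II, Zone IV, Zone VI, Zone VII} → 520
  W (10, 0): covers {Zone II, Zone III, Zone IV, Zone VI} → 560
  V (1, 7): covers {Zone V, Zone VI, Zone VII} → 290
Maximum coverage at Y: 900 registered voters.

Y, covering 900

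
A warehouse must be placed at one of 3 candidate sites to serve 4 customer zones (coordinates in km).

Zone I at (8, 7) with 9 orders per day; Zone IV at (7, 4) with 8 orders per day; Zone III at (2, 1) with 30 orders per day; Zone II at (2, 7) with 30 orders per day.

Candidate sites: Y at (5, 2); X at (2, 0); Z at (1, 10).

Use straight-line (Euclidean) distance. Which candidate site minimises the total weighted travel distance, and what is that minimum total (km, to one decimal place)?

Y, total 344.9 km

Total weighted distance at each candidate:
  Y (5, 2): total = 344.9
  X (2, 0): total = 374.2
  Z (1, 10): total = 503.0
Minimum is at Y with total 344.9 km.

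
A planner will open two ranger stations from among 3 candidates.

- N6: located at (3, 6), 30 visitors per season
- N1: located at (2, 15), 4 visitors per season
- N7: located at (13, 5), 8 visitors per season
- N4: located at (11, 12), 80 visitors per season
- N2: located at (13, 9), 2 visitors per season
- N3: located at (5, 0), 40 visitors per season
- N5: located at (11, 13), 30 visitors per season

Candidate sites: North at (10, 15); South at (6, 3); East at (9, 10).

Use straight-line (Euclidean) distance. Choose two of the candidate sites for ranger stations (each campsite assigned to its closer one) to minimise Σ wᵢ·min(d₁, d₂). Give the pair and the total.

Evaluate every pair (each demand assigned to the nearer of the two):
  {North, South}: total = 677.5
  {South, East}: total = 682.1
  {North, East}: total = 1032.0
Best pair: {North, South} with total 677.5.

{North, South}, total 677.5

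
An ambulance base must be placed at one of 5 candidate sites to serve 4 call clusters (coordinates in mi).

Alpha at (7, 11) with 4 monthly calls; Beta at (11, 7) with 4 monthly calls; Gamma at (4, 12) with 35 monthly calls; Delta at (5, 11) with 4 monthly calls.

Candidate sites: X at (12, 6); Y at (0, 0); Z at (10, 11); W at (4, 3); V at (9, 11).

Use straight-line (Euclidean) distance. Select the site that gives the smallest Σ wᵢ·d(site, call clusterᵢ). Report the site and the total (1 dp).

Total weighted distance at each candidate:
  X (12, 6): total = 418.4
  Y (0, 0): total = 595.4
  Z (10, 11): total = 261.4
  W (4, 3): total = 413.7
  V (9, 11): total = 220.4
Minimum is at V with total 220.4 mi.

V, total 220.4 mi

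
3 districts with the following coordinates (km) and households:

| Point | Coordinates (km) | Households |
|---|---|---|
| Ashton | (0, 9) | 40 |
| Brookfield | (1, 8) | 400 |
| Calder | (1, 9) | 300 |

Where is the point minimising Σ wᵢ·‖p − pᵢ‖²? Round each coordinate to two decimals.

(0.95, 8.46)

The minimiser of Σwᵢ‖p−pᵢ‖² is the weighted centroid p* = (Σwᵢpᵢ)/(Σwᵢ).
Σwᵢ = 740.
Σwᵢxᵢ = 40·0 + 400·1 + 300·1 = 700.
Σwᵢyᵢ = 40·9 + 400·8 + 300·9 = 6260.
x* = 700/740 = 0.95, y* = 6260/740 = 8.46.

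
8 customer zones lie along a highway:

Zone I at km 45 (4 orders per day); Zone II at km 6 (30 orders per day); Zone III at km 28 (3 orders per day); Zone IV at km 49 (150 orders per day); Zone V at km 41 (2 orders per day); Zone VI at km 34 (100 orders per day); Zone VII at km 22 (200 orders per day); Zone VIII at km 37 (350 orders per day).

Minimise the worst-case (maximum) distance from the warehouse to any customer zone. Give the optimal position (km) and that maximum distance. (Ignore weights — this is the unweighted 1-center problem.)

location 27.5, max distance 21.5

The 1-center on a line is the midpoint of the two extreme points: leftmost at 6, rightmost at 49.
Optimal location = (6 + 49)/2 = 27.5; maximum distance = (49 − 6)/2 = 21.5.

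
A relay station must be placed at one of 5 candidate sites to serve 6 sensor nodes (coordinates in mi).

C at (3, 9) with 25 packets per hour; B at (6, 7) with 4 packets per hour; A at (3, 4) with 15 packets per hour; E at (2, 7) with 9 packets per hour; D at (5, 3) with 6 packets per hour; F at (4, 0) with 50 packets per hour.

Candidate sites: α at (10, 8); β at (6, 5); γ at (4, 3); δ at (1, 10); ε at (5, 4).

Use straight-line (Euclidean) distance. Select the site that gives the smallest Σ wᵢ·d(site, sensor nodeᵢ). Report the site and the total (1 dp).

γ, total 387.4 mi

Total weighted distance at each candidate:
  α (10, 8): total = 929.2
  β (6, 5): total = 503.4
  γ (4, 3): total = 387.4
  δ (1, 10): total = 772.9
  ε (5, 4): total = 427.6
Minimum is at γ with total 387.4 mi.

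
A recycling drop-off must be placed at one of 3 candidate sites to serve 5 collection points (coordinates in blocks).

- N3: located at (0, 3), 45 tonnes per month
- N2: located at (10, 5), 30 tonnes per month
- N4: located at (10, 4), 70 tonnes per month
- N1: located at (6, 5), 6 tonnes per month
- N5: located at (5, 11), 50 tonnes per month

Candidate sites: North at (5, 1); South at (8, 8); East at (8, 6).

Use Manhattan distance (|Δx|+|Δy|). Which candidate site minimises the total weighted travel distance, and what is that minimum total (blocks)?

East, total 1283 blocks

Total weighted distance at each candidate:
  North (5, 1): total = 1675
  South (8, 8): total = 1485
  East (8, 6): total = 1283
Minimum is at East with total 1283 blocks.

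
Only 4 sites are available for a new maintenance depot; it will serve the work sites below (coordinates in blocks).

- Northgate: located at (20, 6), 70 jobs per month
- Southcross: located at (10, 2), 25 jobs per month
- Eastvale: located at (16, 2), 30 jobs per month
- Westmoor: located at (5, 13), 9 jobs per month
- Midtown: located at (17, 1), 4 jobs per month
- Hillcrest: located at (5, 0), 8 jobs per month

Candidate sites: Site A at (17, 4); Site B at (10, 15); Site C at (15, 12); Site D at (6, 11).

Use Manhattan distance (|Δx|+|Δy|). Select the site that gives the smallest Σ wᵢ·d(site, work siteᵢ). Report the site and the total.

Site A, total 994 blocks

Total weighted distance at each candidate:
  Site A (17, 4): total = 994
  Site B (10, 15): total = 2532
  Site C (15, 12): total = 1802
  Site D (6, 11): total = 2432
Minimum is at Site A with total 994 blocks.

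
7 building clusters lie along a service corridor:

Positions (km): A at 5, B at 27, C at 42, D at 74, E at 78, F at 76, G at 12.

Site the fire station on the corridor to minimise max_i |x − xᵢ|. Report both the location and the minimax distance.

location 41.5, max distance 36.5

The 1-center on a line is the midpoint of the two extreme points: leftmost at 5, rightmost at 78.
Optimal location = (5 + 78)/2 = 41.5; maximum distance = (78 − 5)/2 = 36.5.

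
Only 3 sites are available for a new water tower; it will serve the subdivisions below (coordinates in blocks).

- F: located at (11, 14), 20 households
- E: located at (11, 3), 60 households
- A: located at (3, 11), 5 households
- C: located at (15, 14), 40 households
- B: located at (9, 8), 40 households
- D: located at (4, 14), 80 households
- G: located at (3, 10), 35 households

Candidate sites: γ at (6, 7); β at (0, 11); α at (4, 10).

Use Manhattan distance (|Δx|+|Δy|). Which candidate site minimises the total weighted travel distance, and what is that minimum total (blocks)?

α, total 2305 blocks

Total weighted distance at each candidate:
  γ (6, 7): total = 2545
  β (0, 11): total = 3335
  α (4, 10): total = 2305
Minimum is at α with total 2305 blocks.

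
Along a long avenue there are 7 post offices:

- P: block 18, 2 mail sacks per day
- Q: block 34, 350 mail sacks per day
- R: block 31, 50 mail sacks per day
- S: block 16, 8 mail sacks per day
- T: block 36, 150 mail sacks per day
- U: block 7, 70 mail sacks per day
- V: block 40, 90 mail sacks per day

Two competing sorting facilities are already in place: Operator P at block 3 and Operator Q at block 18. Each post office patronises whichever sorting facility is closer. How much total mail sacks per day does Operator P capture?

70

The indifferent point is the midpoint (3+18)/2 = 10.5; post offices left of it (closer to Operator P at 3) go to Operator P, those right go to Operator Q.
  U at 7 (w=70) → Operator P
  S at 16 (w=8) → Operator Q
  P at 18 (w=2) → Operator Q
  R at 31 (w=50) → Operator Q
  Q at 34 (w=350) → Operator Q
  T at 36 (w=150) → Operator Q
  V at 40 (w=90) → Operator Q
Operator P captures 70; Operator Q captures 650.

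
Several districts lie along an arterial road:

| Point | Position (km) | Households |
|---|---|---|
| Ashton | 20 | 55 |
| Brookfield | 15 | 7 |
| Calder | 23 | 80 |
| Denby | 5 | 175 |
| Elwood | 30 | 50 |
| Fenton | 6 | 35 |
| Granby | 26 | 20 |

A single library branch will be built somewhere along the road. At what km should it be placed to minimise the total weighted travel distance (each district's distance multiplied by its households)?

For a sum of weighted absolute distances on a line, the optimum is the weighted median (not the mean). Total weight W = 422; half-weight = 211.
Sort by position and accumulate weight:
  km 5 (Denby, w=175) → cum 175
  km 6 (Fenton, w=35) → cum 210
  km 15 (Brookfield, w=7) → cum 217  ≥ 211 → median here
  km 20 (Ashton, w=55) → cum 272
  km 23 (Calder, w=80) → cum 352
  km 26 (Granby, w=20) → cum 372
  km 30 (Elwood, w=50) → cum 422
Optimal location: km 15.

x = 15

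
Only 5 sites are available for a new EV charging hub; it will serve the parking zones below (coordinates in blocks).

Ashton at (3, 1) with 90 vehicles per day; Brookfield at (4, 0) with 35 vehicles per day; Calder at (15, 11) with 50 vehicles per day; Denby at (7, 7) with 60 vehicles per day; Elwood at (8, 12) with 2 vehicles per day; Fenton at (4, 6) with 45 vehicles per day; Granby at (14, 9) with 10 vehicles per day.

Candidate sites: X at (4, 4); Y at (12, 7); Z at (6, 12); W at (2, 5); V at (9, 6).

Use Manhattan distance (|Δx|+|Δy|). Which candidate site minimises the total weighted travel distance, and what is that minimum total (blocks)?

X, total 2024 blocks

Total weighted distance at each candidate:
  X (4, 4): total = 2024
  Y (12, 7): total = 2988
  Z (6, 12): total = 3084
  W (2, 5): total = 2386
  V (9, 6): total = 2424
Minimum is at X with total 2024 blocks.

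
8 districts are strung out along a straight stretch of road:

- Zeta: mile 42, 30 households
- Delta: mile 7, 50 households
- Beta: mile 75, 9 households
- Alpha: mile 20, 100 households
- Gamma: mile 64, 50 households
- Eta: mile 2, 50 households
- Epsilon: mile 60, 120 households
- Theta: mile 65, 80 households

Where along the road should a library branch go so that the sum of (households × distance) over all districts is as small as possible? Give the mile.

x = 60

For a sum of weighted absolute distances on a line, the optimum is the weighted median (not the mean). Total weight W = 489; half-weight = 244.5.
Sort by position and accumulate weight:
  mile 2 (Eta, w=50) → cum 50
  mile 7 (Delta, w=50) → cum 100
  mile 20 (Alpha, w=100) → cum 200
  mile 42 (Zeta, w=30) → cum 230
  mile 60 (Epsilon, w=120) → cum 350  ≥ 244.5 → median here
  mile 64 (Gamma, w=50) → cum 400
  mile 65 (Theta, w=80) → cum 480
  mile 75 (Beta, w=9) → cum 489
Optimal location: mile 60.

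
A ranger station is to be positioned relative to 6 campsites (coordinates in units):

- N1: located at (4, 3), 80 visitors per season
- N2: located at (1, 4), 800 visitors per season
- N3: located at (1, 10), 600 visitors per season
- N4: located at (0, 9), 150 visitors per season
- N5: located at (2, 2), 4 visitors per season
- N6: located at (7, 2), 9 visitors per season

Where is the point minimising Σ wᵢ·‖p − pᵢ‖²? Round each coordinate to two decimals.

The minimiser of Σwᵢ‖p−pᵢ‖² is the weighted centroid p* = (Σwᵢpᵢ)/(Σwᵢ).
Σwᵢ = 1643.
Σwᵢxᵢ = 80·4 + 800·1 + 600·1 + 150·0 + 4·2 + 9·7 = 1791.
Σwᵢyᵢ = 80·3 + 800·4 + 600·10 + 150·9 + 4·2 + 9·2 = 10816.
x* = 1791/1643 = 1.09, y* = 10816/1643 = 6.58.

(1.09, 6.58)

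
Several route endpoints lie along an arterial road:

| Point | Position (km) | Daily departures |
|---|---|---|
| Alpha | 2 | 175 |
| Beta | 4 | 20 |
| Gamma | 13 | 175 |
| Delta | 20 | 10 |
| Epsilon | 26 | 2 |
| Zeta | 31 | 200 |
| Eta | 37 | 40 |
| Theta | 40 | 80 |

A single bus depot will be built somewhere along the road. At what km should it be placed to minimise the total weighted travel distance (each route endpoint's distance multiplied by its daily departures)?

For a sum of weighted absolute distances on a line, the optimum is the weighted median (not the mean). Total weight W = 702; half-weight = 351.
Sort by position and accumulate weight:
  km 2 (Alpha, w=175) → cum 175
  km 4 (Beta, w=20) → cum 195
  km 13 (Gamma, w=175) → cum 370  ≥ 351 → median here
  km 20 (Delta, w=10) → cum 380
  km 26 (Epsilon, w=2) → cum 382
  km 31 (Zeta, w=200) → cum 582
  km 37 (Eta, w=40) → cum 622
  km 40 (Theta, w=80) → cum 702
Optimal location: km 13.

x = 13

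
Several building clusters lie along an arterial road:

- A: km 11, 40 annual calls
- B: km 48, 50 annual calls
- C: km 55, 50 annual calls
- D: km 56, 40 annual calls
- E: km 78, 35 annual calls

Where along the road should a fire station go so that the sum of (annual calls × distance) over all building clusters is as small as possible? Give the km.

For a sum of weighted absolute distances on a line, the optimum is the weighted median (not the mean). Total weight W = 215; half-weight = 107.5.
Sort by position and accumulate weight:
  km 11 (A, w=40) → cum 40
  km 48 (B, w=50) → cum 90
  km 55 (C, w=50) → cum 140  ≥ 107.5 → median here
  km 56 (D, w=40) → cum 180
  km 78 (E, w=35) → cum 215
Optimal location: km 55.

x = 55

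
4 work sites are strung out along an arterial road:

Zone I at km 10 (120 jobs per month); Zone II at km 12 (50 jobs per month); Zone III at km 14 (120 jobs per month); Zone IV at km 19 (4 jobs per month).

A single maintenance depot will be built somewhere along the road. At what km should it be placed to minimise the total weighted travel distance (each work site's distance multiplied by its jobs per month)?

For a sum of weighted absolute distances on a line, the optimum is the weighted median (not the mean). Total weight W = 294; half-weight = 147.
Sort by position and accumulate weight:
  km 10 (Zone I, w=120) → cum 120
  km 12 (Zone II, w=50) → cum 170  ≥ 147 → median here
  km 14 (Zone III, w=120) → cum 290
  km 19 (Zone IV, w=4) → cum 294
Optimal location: km 12.

x = 12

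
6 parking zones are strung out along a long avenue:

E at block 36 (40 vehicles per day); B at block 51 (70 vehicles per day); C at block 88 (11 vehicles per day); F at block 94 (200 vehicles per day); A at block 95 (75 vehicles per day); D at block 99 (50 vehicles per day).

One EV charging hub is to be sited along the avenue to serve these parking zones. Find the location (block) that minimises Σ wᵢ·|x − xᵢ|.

For a sum of weighted absolute distances on a line, the optimum is the weighted median (not the mean). Total weight W = 446; half-weight = 223.
Sort by position and accumulate weight:
  block 36 (E, w=40) → cum 40
  block 51 (B, w=70) → cum 110
  block 88 (C, w=11) → cum 121
  block 94 (F, w=200) → cum 321  ≥ 223 → median here
  block 95 (A, w=75) → cum 396
  block 99 (D, w=50) → cum 446
Optimal location: block 94.

x = 94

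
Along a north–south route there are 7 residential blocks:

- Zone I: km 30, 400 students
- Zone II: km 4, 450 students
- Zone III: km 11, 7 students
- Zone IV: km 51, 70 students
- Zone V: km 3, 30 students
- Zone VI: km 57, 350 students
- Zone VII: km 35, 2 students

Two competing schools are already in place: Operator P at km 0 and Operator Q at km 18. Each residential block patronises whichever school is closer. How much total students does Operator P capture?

480

The indifferent point is the midpoint (0+18)/2 = 9; residential blocks left of it (closer to Operator P at 0) go to Operator P, those right go to Operator Q.
  Zone V at 3 (w=30) → Operator P
  Zone II at 4 (w=450) → Operator P
  Zone III at 11 (w=7) → Operator Q
  Zone I at 30 (w=400) → Operator Q
  Zone VII at 35 (w=2) → Operator Q
  Zone IV at 51 (w=70) → Operator Q
  Zone VI at 57 (w=350) → Operator Q
Operator P captures 480; Operator Q captures 829.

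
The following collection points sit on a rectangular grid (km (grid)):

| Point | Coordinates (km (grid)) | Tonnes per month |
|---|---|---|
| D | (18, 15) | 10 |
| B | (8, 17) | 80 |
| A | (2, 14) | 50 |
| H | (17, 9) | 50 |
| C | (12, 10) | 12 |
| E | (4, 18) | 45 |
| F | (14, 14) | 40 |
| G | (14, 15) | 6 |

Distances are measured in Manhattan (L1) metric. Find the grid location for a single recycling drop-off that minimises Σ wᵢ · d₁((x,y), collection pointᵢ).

(8, 14)

Manhattan distance separates: Σwᵢ(|x−xᵢ|+|y−yᵢ|) = Σwᵢ|x−xᵢ| + Σwᵢ|y−yᵢ|, so x and y are optimised independently as 1-D weighted medians.
Total weight W = 293; half = 146.5.
x-coordinate, sorted with cumulative weight:
  x=2 (A, w=50) cum 50
  x=4 (E, w=45) cum 95
  x=8 (B, w=80) cum 175  ← median
  x=12 (C, w=12) cum 187
  x=14 (F, w=40) cum 227
  x=14 (G, w=6) cum 233
  x=17 (H, w=50) cum 283
  x=18 (D, w=10) cum 293
⇒ x* = 8
y-coordinate, sorted with cumulative weight:
  y=9 (H, w=50) cum 50
  y=10 (C, w=12) cum 62
  y=14 (A, w=50) cum 112
  y=14 (F, w=40) cum 152  ← median
  y=15 (D, w=10) cum 162
  y=15 (G, w=6) cum 168
  y=17 (B, w=80) cum 248
  y=18 (E, w=45) cum 293
⇒ y* = 14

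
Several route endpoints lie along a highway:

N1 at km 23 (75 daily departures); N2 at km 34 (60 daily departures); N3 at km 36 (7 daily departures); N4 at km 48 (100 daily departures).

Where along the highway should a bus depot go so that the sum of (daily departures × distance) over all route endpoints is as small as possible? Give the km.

x = 34

For a sum of weighted absolute distances on a line, the optimum is the weighted median (not the mean). Total weight W = 242; half-weight = 121.
Sort by position and accumulate weight:
  km 23 (N1, w=75) → cum 75
  km 34 (N2, w=60) → cum 135  ≥ 121 → median here
  km 36 (N3, w=7) → cum 142
  km 48 (N4, w=100) → cum 242
Optimal location: km 34.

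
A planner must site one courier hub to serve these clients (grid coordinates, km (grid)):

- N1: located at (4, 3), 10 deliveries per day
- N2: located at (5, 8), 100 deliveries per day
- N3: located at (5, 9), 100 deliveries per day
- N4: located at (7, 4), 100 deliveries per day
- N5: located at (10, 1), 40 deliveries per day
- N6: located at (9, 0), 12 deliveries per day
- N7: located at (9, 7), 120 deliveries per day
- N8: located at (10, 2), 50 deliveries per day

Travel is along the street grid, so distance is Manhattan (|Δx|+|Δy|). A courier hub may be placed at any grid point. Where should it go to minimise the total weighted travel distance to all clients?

(7, 7)

Manhattan distance separates: Σwᵢ(|x−xᵢ|+|y−yᵢ|) = Σwᵢ|x−xᵢ| + Σwᵢ|y−yᵢ|, so x and y are optimised independently as 1-D weighted medians.
Total weight W = 532; half = 266.
x-coordinate, sorted with cumulative weight:
  x=4 (N1, w=10) cum 10
  x=5 (N2, w=100) cum 110
  x=5 (N3, w=100) cum 210
  x=7 (N4, w=100) cum 310  ← median
  x=9 (N6, w=12) cum 322
  x=9 (N7, w=120) cum 442
  x=10 (N5, w=40) cum 482
  x=10 (N8, w=50) cum 532
⇒ x* = 7
y-coordinate, sorted with cumulative weight:
  y=0 (N6, w=12) cum 12
  y=1 (N5, w=40) cum 52
  y=2 (N8, w=50) cum 102
  y=3 (N1, w=10) cum 112
  y=4 (N4, w=100) cum 212
  y=7 (N7, w=120) cum 332  ← median
  y=8 (N2, w=100) cum 432
  y=9 (N3, w=100) cum 532
⇒ y* = 7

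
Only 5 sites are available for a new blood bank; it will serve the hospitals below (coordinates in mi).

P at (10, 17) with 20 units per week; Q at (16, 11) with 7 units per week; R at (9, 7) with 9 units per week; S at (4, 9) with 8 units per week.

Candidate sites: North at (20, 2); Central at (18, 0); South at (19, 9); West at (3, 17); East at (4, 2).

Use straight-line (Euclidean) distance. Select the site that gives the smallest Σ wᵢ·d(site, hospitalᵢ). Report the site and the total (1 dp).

Total weighted distance at each candidate:
  North (20, 2): total = 678.0
  Central (18, 0): total = 689.8
  South (19, 9): total = 477.9
  West (3, 17): total = 409.7
  East (4, 2): total = 547.7
Minimum is at West with total 409.7 mi.

West, total 409.7 mi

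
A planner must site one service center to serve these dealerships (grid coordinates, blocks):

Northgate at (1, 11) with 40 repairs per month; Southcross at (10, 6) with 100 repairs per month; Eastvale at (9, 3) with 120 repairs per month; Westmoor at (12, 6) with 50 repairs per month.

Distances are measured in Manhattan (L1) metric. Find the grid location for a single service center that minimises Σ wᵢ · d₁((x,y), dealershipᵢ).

(9, 6)

Manhattan distance separates: Σwᵢ(|x−xᵢ|+|y−yᵢ|) = Σwᵢ|x−xᵢ| + Σwᵢ|y−yᵢ|, so x and y are optimised independently as 1-D weighted medians.
Total weight W = 310; half = 155.
x-coordinate, sorted with cumulative weight:
  x=1 (Northgate, w=40) cum 40
  x=9 (Eastvale, w=120) cum 160  ← median
  x=10 (Southcross, w=100) cum 260
  x=12 (Westmoor, w=50) cum 310
⇒ x* = 9
y-coordinate, sorted with cumulative weight:
  y=3 (Eastvale, w=120) cum 120
  y=6 (Southcross, w=100) cum 220  ← median
  y=6 (Westmoor, w=50) cum 270
  y=11 (Northgate, w=40) cum 310
⇒ y* = 6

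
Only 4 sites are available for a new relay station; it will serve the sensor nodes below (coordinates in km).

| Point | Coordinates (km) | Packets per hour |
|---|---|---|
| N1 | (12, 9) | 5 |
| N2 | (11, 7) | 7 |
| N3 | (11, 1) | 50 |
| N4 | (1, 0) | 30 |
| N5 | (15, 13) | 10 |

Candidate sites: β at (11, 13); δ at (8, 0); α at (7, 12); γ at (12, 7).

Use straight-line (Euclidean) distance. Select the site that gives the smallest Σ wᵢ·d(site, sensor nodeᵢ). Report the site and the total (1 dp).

δ, total 618.3 km

Total weighted distance at each candidate:
  β (11, 13): total = 1194.7
  δ (8, 0): total = 618.3
  α (7, 12): total = 1142.3
  γ (12, 7): total = 779.4
Minimum is at δ with total 618.3 km.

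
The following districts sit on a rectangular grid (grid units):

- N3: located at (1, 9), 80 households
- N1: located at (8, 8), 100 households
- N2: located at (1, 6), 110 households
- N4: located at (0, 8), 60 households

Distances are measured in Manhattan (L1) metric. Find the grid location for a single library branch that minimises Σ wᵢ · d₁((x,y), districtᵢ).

(1, 8)

Manhattan distance separates: Σwᵢ(|x−xᵢ|+|y−yᵢ|) = Σwᵢ|x−xᵢ| + Σwᵢ|y−yᵢ|, so x and y are optimised independently as 1-D weighted medians.
Total weight W = 350; half = 175.
x-coordinate, sorted with cumulative weight:
  x=0 (N4, w=60) cum 60
  x=1 (N3, w=80) cum 140
  x=1 (N2, w=110) cum 250  ← median
  x=8 (N1, w=100) cum 350
⇒ x* = 1
y-coordinate, sorted with cumulative weight:
  y=6 (N2, w=110) cum 110
  y=8 (N1, w=100) cum 210  ← median
  y=8 (N4, w=60) cum 270
  y=9 (N3, w=80) cum 350
⇒ y* = 8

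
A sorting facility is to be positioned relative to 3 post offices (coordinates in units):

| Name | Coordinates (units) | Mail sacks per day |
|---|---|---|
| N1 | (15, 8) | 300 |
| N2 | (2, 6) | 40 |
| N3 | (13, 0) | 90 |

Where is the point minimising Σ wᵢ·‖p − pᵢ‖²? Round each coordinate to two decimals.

The minimiser of Σwᵢ‖p−pᵢ‖² is the weighted centroid p* = (Σwᵢpᵢ)/(Σwᵢ).
Σwᵢ = 430.
Σwᵢxᵢ = 300·15 + 40·2 + 90·13 = 5750.
Σwᵢyᵢ = 300·8 + 40·6 + 90·0 = 2640.
x* = 5750/430 = 13.37, y* = 2640/430 = 6.14.

(13.37, 6.14)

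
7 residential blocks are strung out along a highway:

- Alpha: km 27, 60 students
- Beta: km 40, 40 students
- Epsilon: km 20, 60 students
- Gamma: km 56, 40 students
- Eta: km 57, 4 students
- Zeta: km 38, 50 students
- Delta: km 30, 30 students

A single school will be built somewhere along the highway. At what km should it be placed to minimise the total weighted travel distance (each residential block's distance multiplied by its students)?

x = 30

For a sum of weighted absolute distances on a line, the optimum is the weighted median (not the mean). Total weight W = 284; half-weight = 142.
Sort by position and accumulate weight:
  km 20 (Epsilon, w=60) → cum 60
  km 27 (Alpha, w=60) → cum 120
  km 30 (Delta, w=30) → cum 150  ≥ 142 → median here
  km 38 (Zeta, w=50) → cum 200
  km 40 (Beta, w=40) → cum 240
  km 56 (Gamma, w=40) → cum 280
  km 57 (Eta, w=4) → cum 284
Optimal location: km 30.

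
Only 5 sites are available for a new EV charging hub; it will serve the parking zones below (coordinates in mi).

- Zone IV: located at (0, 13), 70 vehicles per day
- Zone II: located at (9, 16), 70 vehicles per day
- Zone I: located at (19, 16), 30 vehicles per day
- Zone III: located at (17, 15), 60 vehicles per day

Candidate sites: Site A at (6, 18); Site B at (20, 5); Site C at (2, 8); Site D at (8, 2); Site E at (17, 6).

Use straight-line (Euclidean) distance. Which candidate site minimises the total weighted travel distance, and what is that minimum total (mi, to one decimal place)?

Site A, total 1877.8 mi

Total weighted distance at each candidate:
  Site A (6, 18): total = 1877.8
  Site B (20, 5): total = 3554.6
  Site C (2, 8): total = 2677.9
  Site D (8, 2): total = 3417.4
  Site E (17, 6): total = 3029.3
Minimum is at Site A with total 1877.8 mi.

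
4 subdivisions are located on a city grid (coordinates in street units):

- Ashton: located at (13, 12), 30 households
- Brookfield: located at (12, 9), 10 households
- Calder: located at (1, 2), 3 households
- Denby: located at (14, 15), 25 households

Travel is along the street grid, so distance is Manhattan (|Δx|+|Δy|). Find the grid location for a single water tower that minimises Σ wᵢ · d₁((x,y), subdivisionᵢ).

Manhattan distance separates: Σwᵢ(|x−xᵢ|+|y−yᵢ|) = Σwᵢ|x−xᵢ| + Σwᵢ|y−yᵢ|, so x and y are optimised independently as 1-D weighted medians.
Total weight W = 68; half = 34.
x-coordinate, sorted with cumulative weight:
  x=1 (Calder, w=3) cum 3
  x=12 (Brookfield, w=10) cum 13
  x=13 (Ashton, w=30) cum 43  ← median
  x=14 (Denby, w=25) cum 68
⇒ x* = 13
y-coordinate, sorted with cumulative weight:
  y=2 (Calder, w=3) cum 3
  y=9 (Brookfield, w=10) cum 13
  y=12 (Ashton, w=30) cum 43  ← median
  y=15 (Denby, w=25) cum 68
⇒ y* = 12

(13, 12)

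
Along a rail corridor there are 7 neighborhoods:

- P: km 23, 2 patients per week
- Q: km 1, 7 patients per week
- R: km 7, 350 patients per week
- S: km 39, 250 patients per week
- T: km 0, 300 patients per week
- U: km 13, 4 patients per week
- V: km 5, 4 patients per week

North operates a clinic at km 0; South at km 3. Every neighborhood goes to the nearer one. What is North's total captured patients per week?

The indifferent point is the midpoint (0+3)/2 = 1.5; neighborhoods left of it (closer to North at 0) go to North, those right go to South.
  T at 0 (w=300) → North
  Q at 1 (w=7) → North
  V at 5 (w=4) → South
  R at 7 (w=350) → South
  U at 13 (w=4) → South
  P at 23 (w=2) → South
  S at 39 (w=250) → South
North captures 307; South captures 610.

307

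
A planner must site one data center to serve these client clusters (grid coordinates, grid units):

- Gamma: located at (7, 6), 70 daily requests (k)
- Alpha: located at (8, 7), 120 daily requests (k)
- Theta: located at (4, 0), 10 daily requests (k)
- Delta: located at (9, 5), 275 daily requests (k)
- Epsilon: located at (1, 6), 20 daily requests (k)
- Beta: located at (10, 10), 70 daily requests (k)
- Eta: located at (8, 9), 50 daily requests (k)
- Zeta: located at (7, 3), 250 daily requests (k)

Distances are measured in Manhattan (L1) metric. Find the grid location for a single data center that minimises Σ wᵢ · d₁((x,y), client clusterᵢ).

(8, 5)

Manhattan distance separates: Σwᵢ(|x−xᵢ|+|y−yᵢ|) = Σwᵢ|x−xᵢ| + Σwᵢ|y−yᵢ|, so x and y are optimised independently as 1-D weighted medians.
Total weight W = 865; half = 432.5.
x-coordinate, sorted with cumulative weight:
  x=1 (Epsilon, w=20) cum 20
  x=4 (Theta, w=10) cum 30
  x=7 (Gamma, w=70) cum 100
  x=7 (Zeta, w=250) cum 350
  x=8 (Alpha, w=120) cum 470  ← median
  x=8 (Eta, w=50) cum 520
  x=9 (Delta, w=275) cum 795
  x=10 (Beta, w=70) cum 865
⇒ x* = 8
y-coordinate, sorted with cumulative weight:
  y=0 (Theta, w=10) cum 10
  y=3 (Zeta, w=250) cum 260
  y=5 (Delta, w=275) cum 535  ← median
  y=6 (Gamma, w=70) cum 605
  y=6 (Epsilon, w=20) cum 625
  y=7 (Alpha, w=120) cum 745
  y=9 (Eta, w=50) cum 795
  y=10 (Beta, w=70) cum 865
⇒ y* = 5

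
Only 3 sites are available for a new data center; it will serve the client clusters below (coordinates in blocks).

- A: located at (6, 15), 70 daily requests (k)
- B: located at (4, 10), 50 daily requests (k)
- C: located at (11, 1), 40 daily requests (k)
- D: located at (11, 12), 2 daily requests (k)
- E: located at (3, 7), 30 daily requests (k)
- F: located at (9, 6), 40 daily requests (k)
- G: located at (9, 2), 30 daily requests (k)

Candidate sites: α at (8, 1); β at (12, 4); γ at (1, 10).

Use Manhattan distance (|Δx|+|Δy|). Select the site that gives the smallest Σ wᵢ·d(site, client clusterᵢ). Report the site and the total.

α, total 2548 blocks

Total weighted distance at each candidate:
  α (8, 1): total = 2548
  β (12, 4): total = 2778
  γ (1, 10): total = 2744
Minimum is at α with total 2548 blocks.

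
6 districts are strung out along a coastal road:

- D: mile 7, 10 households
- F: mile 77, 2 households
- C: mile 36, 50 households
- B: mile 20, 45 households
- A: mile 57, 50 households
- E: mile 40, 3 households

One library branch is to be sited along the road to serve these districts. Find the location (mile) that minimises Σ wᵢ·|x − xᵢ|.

For a sum of weighted absolute distances on a line, the optimum is the weighted median (not the mean). Total weight W = 160; half-weight = 80.
Sort by position and accumulate weight:
  mile 7 (D, w=10) → cum 10
  mile 20 (B, w=45) → cum 55
  mile 36 (C, w=50) → cum 105  ≥ 80 → median here
  mile 40 (E, w=3) → cum 108
  mile 57 (A, w=50) → cum 158
  mile 77 (F, w=2) → cum 160
Optimal location: mile 36.

x = 36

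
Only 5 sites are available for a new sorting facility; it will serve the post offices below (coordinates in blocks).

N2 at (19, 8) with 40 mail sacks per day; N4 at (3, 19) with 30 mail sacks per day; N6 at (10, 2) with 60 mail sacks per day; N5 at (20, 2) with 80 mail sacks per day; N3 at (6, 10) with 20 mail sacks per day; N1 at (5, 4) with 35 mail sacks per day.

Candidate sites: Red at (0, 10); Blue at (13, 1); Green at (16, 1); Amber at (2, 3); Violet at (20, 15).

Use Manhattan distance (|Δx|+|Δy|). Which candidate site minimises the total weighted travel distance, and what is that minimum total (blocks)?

Blue, total 2945 blocks

Total weighted distance at each candidate:
  Red (0, 10): total = 5025
  Blue (13, 1): total = 2945
  Green (16, 1): total = 3020
  Amber (2, 3): total = 3810
  Violet (20, 15): total = 4660
Minimum is at Blue with total 2945 blocks.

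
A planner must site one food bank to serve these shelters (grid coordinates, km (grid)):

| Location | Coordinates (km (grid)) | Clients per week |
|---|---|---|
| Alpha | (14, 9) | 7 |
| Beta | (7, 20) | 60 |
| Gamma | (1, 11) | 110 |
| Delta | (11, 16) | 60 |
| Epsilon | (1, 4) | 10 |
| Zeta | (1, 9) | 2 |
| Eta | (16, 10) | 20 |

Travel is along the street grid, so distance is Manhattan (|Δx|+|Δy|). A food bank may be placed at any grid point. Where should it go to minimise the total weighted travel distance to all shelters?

Manhattan distance separates: Σwᵢ(|x−xᵢ|+|y−yᵢ|) = Σwᵢ|x−xᵢ| + Σwᵢ|y−yᵢ|, so x and y are optimised independently as 1-D weighted medians.
Total weight W = 269; half = 134.5.
x-coordinate, sorted with cumulative weight:
  x=1 (Gamma, w=110) cum 110
  x=1 (Epsilon, w=10) cum 120
  x=1 (Zeta, w=2) cum 122
  x=7 (Beta, w=60) cum 182  ← median
  x=11 (Delta, w=60) cum 242
  x=14 (Alpha, w=7) cum 249
  x=16 (Eta, w=20) cum 269
⇒ x* = 7
y-coordinate, sorted with cumulative weight:
  y=4 (Epsilon, w=10) cum 10
  y=9 (Alpha, w=7) cum 17
  y=9 (Zeta, w=2) cum 19
  y=10 (Eta, w=20) cum 39
  y=11 (Gamma, w=110) cum 149  ← median
  y=16 (Delta, w=60) cum 209
  y=20 (Beta, w=60) cum 269
⇒ y* = 11

(7, 11)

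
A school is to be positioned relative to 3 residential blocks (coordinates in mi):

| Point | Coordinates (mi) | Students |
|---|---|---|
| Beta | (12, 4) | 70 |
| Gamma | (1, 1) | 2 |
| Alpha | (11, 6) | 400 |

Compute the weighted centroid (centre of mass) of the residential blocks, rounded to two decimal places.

The minimiser of Σwᵢ‖p−pᵢ‖² is the weighted centroid p* = (Σwᵢpᵢ)/(Σwᵢ).
Σwᵢ = 472.
Σwᵢxᵢ = 70·12 + 2·1 + 400·11 = 5242.
Σwᵢyᵢ = 70·4 + 2·1 + 400·6 = 2682.
x* = 5242/472 = 11.11, y* = 2682/472 = 5.68.

(11.11, 5.68)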